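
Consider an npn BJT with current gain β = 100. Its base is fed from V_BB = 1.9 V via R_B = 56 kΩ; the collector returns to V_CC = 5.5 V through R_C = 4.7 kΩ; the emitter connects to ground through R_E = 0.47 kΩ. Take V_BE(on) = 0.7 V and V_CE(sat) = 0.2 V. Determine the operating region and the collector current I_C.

saturation; I_C ≈ 1 mA

Assume active: I_B = (1.9 − 0.7)/(56 + 101×0.47) = 0.0116 mA, I_C = β·I_B = 1.16 mA.
Then V_CE = 5.5 − 1.16×4.7 − 1.17×0.47 = -0.501 V < 0.2 V — the active assumption fails.
Re-solve with V_CE = 0.2 V. KCL at the emitter: V_E/R_E = (V_BB−0.7−V_E)/R_B + (V_CC−0.2−V_E)/R_C, giving V_E = 0.487 V.
I_C = (V_CC − 0.2 − V_E)/R_C = (5.3 − 0.487)/4.7 = 1.02 mA.
Check: I_B = (1.2 − 0.487)/56 = 0.0127 mA, and β·I_B = 1.27 mA > I_C, confirming saturation.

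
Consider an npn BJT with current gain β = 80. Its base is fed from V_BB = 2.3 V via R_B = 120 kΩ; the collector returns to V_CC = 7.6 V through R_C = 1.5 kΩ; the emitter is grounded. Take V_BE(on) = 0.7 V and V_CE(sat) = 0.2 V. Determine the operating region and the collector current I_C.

active; I_C ≈ 1.1 mA

Assume active. Base-emitter loop: I_B = (V_BB − V_BE)/R_B = (2.3 − 0.7)/120 = 0.0133 mA.
I_C = β·I_B = 80×0.0133 = 1.07 mA.
V_CE = V_CC − I_C·R_C = 7.6 − 1.07×1.5 = 6 V > V_CE(sat), so the active-region assumption holds.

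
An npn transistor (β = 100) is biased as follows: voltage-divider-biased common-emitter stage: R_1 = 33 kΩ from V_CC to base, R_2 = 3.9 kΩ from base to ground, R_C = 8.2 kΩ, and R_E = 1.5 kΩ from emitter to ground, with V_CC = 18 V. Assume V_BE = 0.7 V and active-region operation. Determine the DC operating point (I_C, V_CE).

Thevenize the base divider: V_Th = V_CC·R_2/(R_1+R_2) = 18×3.9/36.9 = 1.9 V, R_Th = R_1‖R_2 = 3.49 kΩ.
Base-emitter loop: V_Th = I_B·R_Th + V_BE + (β+1)I_B·R_E, so I_B = (1.9 − 0.7) / (3.49 + 101×1.5) = 0.00776 mA.
I_C = β·I_B = 100×0.00776 = 0.776 mA, and I_E = (β+1)I_B = 0.784 mA.
V_CE = V_CC − I_C·R_C − I_E·R_E = 18 − 0.776×8.2 − 0.784×1.5 = 10.5 V.
V_CE = 10.5 V > 0.2 V confirms active-region operation.

I_C ≈ 0.78 mA, V_CE ≈ 10 V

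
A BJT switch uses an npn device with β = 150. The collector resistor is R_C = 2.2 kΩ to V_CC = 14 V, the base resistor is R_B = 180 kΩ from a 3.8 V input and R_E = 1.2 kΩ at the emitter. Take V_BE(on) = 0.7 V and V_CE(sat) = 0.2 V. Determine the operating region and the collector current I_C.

Assume active. Base-emitter loop: I_B = (V_BB − V_BE)/(R_B + (β+1)R_E) = (3.8 − 0.7)/(180 + 151×1.2) = 0.00858 mA.
I_C = β·I_B = 150×0.00858 = 1.29 mA.
V_CE = V_CC − I_C·R_C − I_E·R_E = 14 − 1.29×2.2 − 1.3×1.2 = 9.61 V > V_CE(sat), so the active-region assumption holds.

active; I_C ≈ 1.3 mA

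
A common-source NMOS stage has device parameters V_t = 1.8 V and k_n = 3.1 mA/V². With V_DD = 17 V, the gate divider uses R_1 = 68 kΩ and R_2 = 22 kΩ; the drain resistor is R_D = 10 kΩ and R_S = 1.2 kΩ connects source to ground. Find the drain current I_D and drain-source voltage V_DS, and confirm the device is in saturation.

V_G = V_DD·R_2/(R_1+R_2) = 17×22/90 = 4.16 V.
Assume saturation: I_D = (k_n/2)(V_GS − V_t)² with V_GS = V_G − I_D·R_S = 4.16 − 1.2·I_D.
Substituting gives 2.23·I_D² − 9.76·I_D + 8.6 = 0, with roots I_D = 1.22 or 3.15 mA.
The root I_D = 3.15 mA gives V_GS = 0.374 V ≤ V_t, so take I_D = 1.22 mA.
Then V_GS = 2.69 V and V_DS = V_DD − I_D(R_D+R_S) = 17 − 1.22×11.2 = 3.3 V.
Saturation requires V_DS ≥ V_GS − V_t = 0.888 V; 3.3 ≥ 0.888 ✓.

I_D ≈ 1.2 mA, V_DS ≈ 3.3 V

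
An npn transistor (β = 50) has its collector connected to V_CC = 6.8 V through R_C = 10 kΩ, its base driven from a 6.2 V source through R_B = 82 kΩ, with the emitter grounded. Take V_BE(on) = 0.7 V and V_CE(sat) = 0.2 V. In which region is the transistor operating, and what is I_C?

Assume active: I_B = (6.2 − 0.7)/82 = 0.0671 mA, giving I_C = β·I_B = 3.35 mA.
But then V_CE = 6.8 − 3.35×10 = -26.7 V < V_CE(sat) = 0.2 V — impossible in the active region.
So the transistor is saturated. With V_CE = 0.2 V, I_C = (V_CC − 0.2)/R_C = 6.6/10 = 0.66 mA.
Check: β·I_B = 3.35 mA > I_C = 0.66 mA, confirming saturation.

saturation; I_C ≈ 0.66 mA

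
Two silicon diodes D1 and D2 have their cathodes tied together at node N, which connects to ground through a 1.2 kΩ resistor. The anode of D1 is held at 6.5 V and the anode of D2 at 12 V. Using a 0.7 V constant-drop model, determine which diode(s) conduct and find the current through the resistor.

Only D2 conducts; I_R ≈ 9.4 mA

Assume both conduct. Then node N would need to be at both 6.5−0.7 = 5.8 V and 12−0.7 = 11.3 V, which is impossible.
Assume only D2 conducts: V_N = 12 − 0.7 = 11.3 V, so I_R = 11.3/1.2 = 9.42 mA.
Check D1: its anode-to-cathode voltage is 6.5 − 11.3 = -4.8 V < 0.7 V, so it is off. The assumption is consistent.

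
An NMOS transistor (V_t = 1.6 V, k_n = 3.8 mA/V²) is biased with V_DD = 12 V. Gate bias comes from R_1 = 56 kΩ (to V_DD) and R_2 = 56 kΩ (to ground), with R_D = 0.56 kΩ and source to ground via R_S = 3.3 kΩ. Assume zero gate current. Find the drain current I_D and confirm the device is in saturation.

I_D ≈ 1.1 mA

V_G = V_DD·R_2/(R_1+R_2) = 12×56/112 = 6 V.
Assume saturation: I_D = (k_n/2)(V_GS − V_t)² with V_GS = V_G − I_D·R_S = 6 − 3.3·I_D.
Substituting gives 20.7·I_D² − 56.2·I_D + 36.8 = 0, with roots I_D = 1.1 or 1.61 mA.
The root I_D = 1.61 mA gives V_GS = 0.679 V ≤ V_t, so take I_D = 1.1 mA.
Then V_GS = 2.36 V and V_DS = V_DD − I_D(R_D+R_S) = 12 − 1.1×3.86 = 7.74 V.
Saturation requires V_DS ≥ V_GS − V_t = 0.762 V; 7.74 ≥ 0.762 ✓.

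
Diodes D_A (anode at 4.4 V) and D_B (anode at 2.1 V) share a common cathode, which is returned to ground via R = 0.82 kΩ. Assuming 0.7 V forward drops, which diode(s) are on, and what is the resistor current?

Only D_A conducts; I_R ≈ 4.5 mA

Assume both conduct. Then node N would need to be at both 4.4−0.7 = 3.7 V and 2.1−0.7 = 1.4 V, which is impossible.
Assume only D_A conducts: V_N = 4.4 − 0.7 = 3.7 V, so I_R = 3.7/0.82 = 4.51 mA.
Check D_B: its anode-to-cathode voltage is 2.1 − 3.7 = -1.6 V < 0.7 V, so it is off. The assumption is consistent.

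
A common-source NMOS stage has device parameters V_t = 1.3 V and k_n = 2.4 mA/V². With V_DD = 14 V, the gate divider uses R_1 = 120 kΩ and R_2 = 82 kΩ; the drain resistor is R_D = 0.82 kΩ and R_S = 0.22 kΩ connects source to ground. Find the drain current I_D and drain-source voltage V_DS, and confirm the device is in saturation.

I_D ≈ 8.1 mA, V_DS ≈ 5.6 V

V_G = V_DD·R_2/(R_1+R_2) = 14×82/202 = 5.68 V.
Assume saturation: I_D = (k_n/2)(V_GS − V_t)² with V_GS = V_G − I_D·R_S = 5.68 − 0.22·I_D.
Substituting gives 0.0581·I_D² − 3.31·I_D + 23.1 = 0, with roots I_D = 8.11 or 49 mA.
The root I_D = 49 mA gives V_GS = -5.09 V ≤ V_t, so take I_D = 8.11 mA.
Then V_GS = 3.9 V and V_DS = V_DD − I_D(R_D+R_S) = 14 − 8.11×1.04 = 5.57 V.
Saturation requires V_DS ≥ V_GS − V_t = 2.6 V; 5.57 ≥ 2.6 ✓.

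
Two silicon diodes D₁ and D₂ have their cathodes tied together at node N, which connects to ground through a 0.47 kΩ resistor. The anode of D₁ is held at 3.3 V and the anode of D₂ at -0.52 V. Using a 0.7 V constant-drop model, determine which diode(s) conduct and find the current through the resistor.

Only D₁ conducts; I_R ≈ 5.5 mA

Assume both conduct. Then node N would need to be at both 3.3−0.7 = 2.6 V and -0.52−0.7 = -1.22 V, which is impossible.
Assume only D₁ conducts: V_N = 3.3 − 0.7 = 2.6 V, so I_R = 2.6/0.47 = 5.53 mA.
Check D₂: its anode-to-cathode voltage is -0.52 − 2.6 = -3.12 V < 0.7 V, so it is off. The assumption is consistent.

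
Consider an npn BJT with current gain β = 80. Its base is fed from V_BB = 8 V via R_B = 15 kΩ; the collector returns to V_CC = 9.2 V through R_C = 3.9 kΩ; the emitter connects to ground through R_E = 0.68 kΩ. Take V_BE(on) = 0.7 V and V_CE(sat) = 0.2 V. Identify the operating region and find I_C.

Assume active: I_B = (8 − 0.7)/(15 + 81×0.68) = 0.104 mA, I_C = β·I_B = 8.33 mA.
Then V_CE = 9.2 − 8.33×3.9 − 8.44×0.68 = -29 V < 0.2 V — the active assumption fails.
Re-solve with V_CE = 0.2 V. KCL at the emitter: V_E/R_E = (V_BB−0.7−V_E)/R_B + (V_CC−0.2−V_E)/R_C, giving V_E = 1.56 V.
I_C = (V_CC − 0.2 − V_E)/R_C = (9 − 1.56)/3.9 = 1.91 mA.
Check: I_B = (7.3 − 1.56)/15 = 0.383 mA, and β·I_B = 30.6 mA > I_C, confirming saturation.

saturation; I_C ≈ 1.9 mA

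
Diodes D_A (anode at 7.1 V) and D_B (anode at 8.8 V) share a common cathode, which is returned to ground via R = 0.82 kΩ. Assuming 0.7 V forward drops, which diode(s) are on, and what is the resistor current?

Only D_B conducts; I_R ≈ 9.9 mA

Assume both conduct. Then node N would need to be at both 7.1−0.7 = 6.4 V and 8.8−0.7 = 8.1 V, which is impossible.
Assume only D_B conducts: V_N = 8.8 − 0.7 = 8.1 V, so I_R = 8.1/0.82 = 9.88 mA.
Check D_A: its anode-to-cathode voltage is 7.1 − 8.1 = -1 V < 0.7 V, so it is off. The assumption is consistent.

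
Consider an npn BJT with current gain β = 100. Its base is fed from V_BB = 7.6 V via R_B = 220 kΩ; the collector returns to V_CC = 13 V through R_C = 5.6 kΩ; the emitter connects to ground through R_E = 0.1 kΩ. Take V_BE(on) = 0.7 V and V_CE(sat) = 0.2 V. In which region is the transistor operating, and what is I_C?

Assume active: I_B = (7.6 − 0.7)/(220 + 101×0.1) = 0.03 mA, I_C = β·I_B = 3 mA.
Then V_CE = 13 − 3×5.6 − 3.03×0.1 = -4.1 V < 0.2 V — the active assumption fails.
Re-solve with V_CE = 0.2 V. KCL at the emitter: V_E/R_E = (V_BB−0.7−V_E)/R_B + (V_CC−0.2−V_E)/R_C, giving V_E = 0.228 V.
I_C = (V_CC − 0.2 − V_E)/R_C = (12.8 − 0.228)/5.6 = 2.25 mA.
Check: I_B = (6.9 − 0.228)/220 = 0.0303 mA, and β·I_B = 3.03 mA > I_C, confirming saturation.

saturation; I_C ≈ 2.2 mA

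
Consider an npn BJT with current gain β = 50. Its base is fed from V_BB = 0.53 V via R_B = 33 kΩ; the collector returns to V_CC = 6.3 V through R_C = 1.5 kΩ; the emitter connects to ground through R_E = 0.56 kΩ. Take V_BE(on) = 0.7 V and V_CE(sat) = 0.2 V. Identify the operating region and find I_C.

cutoff; I_C ≈ 0

V_BB = 0.53 V ≤ V_BE(on) = 0.7 V, so the base-emitter junction is not forward biased.
The transistor is in cutoff: I_B = I_C = 0.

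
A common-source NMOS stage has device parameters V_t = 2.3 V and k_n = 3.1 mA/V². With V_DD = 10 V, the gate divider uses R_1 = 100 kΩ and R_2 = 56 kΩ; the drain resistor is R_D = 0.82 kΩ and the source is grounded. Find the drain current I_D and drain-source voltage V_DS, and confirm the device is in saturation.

I_D ≈ 2.6 mA, V_DS ≈ 7.9 V

V_G = V_DD·R_2/(R_1+R_2) = 10×56/156 = 3.59 V. With the source grounded, V_GS = V_G = 3.59 V.
Assume saturation: I_D = (k_n/2)(V_GS − V_t)² = (3.1/2)×(3.59 − 2.3)² = 1.55×1.29² = 2.58 mA.
V_DS = V_DD − I_D·R_D = 10 − 2.58×0.82 = 7.89 V.
Saturation requires V_DS ≥ V_GS − V_t = 1.29 V; 7.89 ≥ 1.29 ✓.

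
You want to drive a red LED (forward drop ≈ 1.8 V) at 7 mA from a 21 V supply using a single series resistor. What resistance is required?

The resistor drops V_S − V_D = 21 − 1.8 = 19.2 V at 7 mA.
R = 19.2 V / 7 mA = 2.74 kΩ.

R ≈ 2.7 kΩ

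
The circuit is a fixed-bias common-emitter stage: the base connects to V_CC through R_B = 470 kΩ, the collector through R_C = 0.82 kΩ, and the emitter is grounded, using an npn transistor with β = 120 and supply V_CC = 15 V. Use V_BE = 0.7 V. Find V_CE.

V_CE ≈ 12 V

Base loop: V_CC = I_B·R_B + V_BE, so I_B = (15 − 0.7)/470 kΩ = 0.0304 mA.
In the active region I_C = β·I_B = 120 × 0.0304 = 3.65 mA.
Collector loop: V_CE = V_CC − I_C·R_C = 15 − 3.65×0.82 = 12 V.
Since V_CE = 12 V > V_CE(sat) ≈ 0.2 V, the transistor is in the active region as assumed.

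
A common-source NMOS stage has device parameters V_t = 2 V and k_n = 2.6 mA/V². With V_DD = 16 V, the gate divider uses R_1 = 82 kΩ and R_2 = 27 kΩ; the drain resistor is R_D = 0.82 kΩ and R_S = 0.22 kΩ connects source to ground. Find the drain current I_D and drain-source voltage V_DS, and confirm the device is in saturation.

I_D ≈ 2.6 mA, V_DS ≈ 13 V

V_G = V_DD·R_2/(R_1+R_2) = 16×27/109 = 3.96 V.
Assume saturation: I_D = (k_n/2)(V_GS − V_t)² with V_GS = V_G − I_D·R_S = 3.96 − 0.22·I_D.
Substituting gives 0.0629·I_D² − 2.12·I_D + 5.01 = 0, with roots I_D = 2.55 or 31.2 mA.
The root I_D = 31.2 mA gives V_GS = -2.9 V ≤ V_t, so take I_D = 2.55 mA.
Then V_GS = 3.4 V and V_DS = V_DD − I_D(R_D+R_S) = 16 − 2.55×1.04 = 13.3 V.
Saturation requires V_DS ≥ V_GS − V_t = 1.4 V; 13.3 ≥ 1.4 ✓.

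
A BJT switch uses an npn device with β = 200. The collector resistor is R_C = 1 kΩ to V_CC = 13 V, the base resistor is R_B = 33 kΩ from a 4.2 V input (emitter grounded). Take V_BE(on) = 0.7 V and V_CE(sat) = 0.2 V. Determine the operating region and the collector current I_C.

Assume active: I_B = (4.2 − 0.7)/33 = 0.106 mA, giving I_C = β·I_B = 21.2 mA.
But then V_CE = 13 − 21.2×1 = -8.21 V < V_CE(sat) = 0.2 V — impossible in the active region.
So the transistor is saturated. With V_CE = 0.2 V, I_C = (V_CC − 0.2)/R_C = 12.8/1 = 12.8 mA.
Check: β·I_B = 21.2 mA > I_C = 12.8 mA, confirming saturation.

saturation; I_C ≈ 13 mA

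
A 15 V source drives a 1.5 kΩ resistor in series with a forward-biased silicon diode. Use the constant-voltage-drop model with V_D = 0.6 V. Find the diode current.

KVL around the loop: 15 = V_D + I·R = 0.6 + I × 1.5 kΩ.
So I = (15 − 0.6) / 1.5 kΩ = 14.4 / 1.5 = 9.6 mA.

I ≈ 9.6 mA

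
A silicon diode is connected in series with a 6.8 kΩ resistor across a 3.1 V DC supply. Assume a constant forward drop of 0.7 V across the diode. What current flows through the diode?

I ≈ 0.35 mA

KVL around the loop: 3.1 = V_D + I·R = 0.7 + I × 6.8 kΩ.
So I = (3.1 − 0.7) / 6.8 kΩ = 2.4 / 6.8 = 0.353 mA.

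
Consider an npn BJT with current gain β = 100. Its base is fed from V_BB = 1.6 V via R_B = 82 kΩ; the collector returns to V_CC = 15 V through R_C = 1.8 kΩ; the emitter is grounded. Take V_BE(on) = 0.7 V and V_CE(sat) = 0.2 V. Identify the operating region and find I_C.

Assume active. Base-emitter loop: I_B = (V_BB − V_BE)/R_B = (1.6 − 0.7)/82 = 0.011 mA.
I_C = β·I_B = 100×0.011 = 1.1 mA.
V_CE = V_CC − I_C·R_C = 15 − 1.1×1.8 = 13 V > V_CE(sat), so the active-region assumption holds.

active; I_C ≈ 1.1 mA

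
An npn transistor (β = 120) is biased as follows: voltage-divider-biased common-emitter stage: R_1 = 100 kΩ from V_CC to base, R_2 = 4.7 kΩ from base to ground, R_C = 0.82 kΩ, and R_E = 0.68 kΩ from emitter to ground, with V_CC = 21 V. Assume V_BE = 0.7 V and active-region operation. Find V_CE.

V_CE ≈ 20 V

Thevenize the base divider: V_Th = V_CC·R_2/(R_1+R_2) = 21×4.7/105 = 0.943 V, R_Th = R_1‖R_2 = 4.49 kΩ.
Base-emitter loop: V_Th = I_B·R_Th + V_BE + (β+1)I_B·R_E, so I_B = (0.943 − 0.7) / (4.49 + 121×0.68) = 0.0028 mA.
I_C = β·I_B = 120×0.0028 = 0.336 mA, and I_E = (β+1)I_B = 0.338 mA.
V_CE = V_CC − I_C·R_C − I_E·R_E = 21 − 0.336×0.82 − 0.338×0.68 = 20.5 V.
V_CE = 20.5 V > 0.2 V confirms active-region operation.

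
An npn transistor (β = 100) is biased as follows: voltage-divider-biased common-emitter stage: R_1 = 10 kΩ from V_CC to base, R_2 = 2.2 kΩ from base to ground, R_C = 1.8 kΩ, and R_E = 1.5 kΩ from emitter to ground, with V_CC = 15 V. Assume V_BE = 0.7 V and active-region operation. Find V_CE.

V_CE ≈ 11 V

Thevenize the base divider: V_Th = V_CC·R_2/(R_1+R_2) = 15×2.2/12.2 = 2.7 V, R_Th = R_1‖R_2 = 1.8 kΩ.
Base-emitter loop: V_Th = I_B·R_Th + V_BE + (β+1)I_B·R_E, so I_B = (2.7 − 0.7) / (1.8 + 101×1.5) = 0.0131 mA.
I_C = β·I_B = 100×0.0131 = 1.31 mA, and I_E = (β+1)I_B = 1.32 mA.
V_CE = V_CC − I_C·R_C − I_E·R_E = 15 − 1.31×1.8 − 1.32×1.5 = 10.7 V.
V_CE = 10.7 V > 0.2 V confirms active-region operation.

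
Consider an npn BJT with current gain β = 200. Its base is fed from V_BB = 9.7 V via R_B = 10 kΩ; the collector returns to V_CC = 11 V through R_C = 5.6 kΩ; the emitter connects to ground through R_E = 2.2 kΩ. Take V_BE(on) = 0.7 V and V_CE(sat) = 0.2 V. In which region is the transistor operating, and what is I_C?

Assume active: I_B = (9.7 − 0.7)/(10 + 201×2.2) = 0.0199 mA, I_C = β·I_B = 3.98 mA.
Then V_CE = 11 − 3.98×5.6 − 4×2.2 = -20.1 V < 0.2 V — the active assumption fails.
Re-solve with V_CE = 0.2 V. KCL at the emitter: V_E/R_E = (V_BB−0.7−V_E)/R_B + (V_CC−0.2−V_E)/R_C, giving V_E = 3.86 V.
I_C = (V_CC − 0.2 − V_E)/R_C = (10.8 − 3.86)/5.6 = 1.24 mA.
Check: I_B = (9 − 3.86)/10 = 0.514 mA, and β·I_B = 103 mA > I_C, confirming saturation.

saturation; I_C ≈ 1.2 mA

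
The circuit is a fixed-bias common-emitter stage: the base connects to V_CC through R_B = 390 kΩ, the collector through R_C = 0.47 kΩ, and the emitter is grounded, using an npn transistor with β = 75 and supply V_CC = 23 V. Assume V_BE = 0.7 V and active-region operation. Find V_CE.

Base loop: V_CC = I_B·R_B + V_BE, so I_B = (23 − 0.7)/390 kΩ = 0.0572 mA.
In the active region I_C = β·I_B = 75 × 0.0572 = 4.29 mA.
Collector loop: V_CE = V_CC − I_C·R_C = 23 − 4.29×0.47 = 21 V.
Since V_CE = 21 V > V_CE(sat) ≈ 0.2 V, the transistor is in the active region as assumed.

V_CE ≈ 21 V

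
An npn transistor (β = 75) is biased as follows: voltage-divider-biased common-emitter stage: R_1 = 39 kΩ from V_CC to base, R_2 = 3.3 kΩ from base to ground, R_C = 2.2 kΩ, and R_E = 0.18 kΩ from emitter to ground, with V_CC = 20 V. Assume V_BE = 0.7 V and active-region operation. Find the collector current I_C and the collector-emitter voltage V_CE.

I_C ≈ 3.9 mA, V_CE ≈ 11 V

Thevenize the base divider: V_Th = V_CC·R_2/(R_1+R_2) = 20×3.3/42.3 = 1.56 V, R_Th = R_1‖R_2 = 3.04 kΩ.
Base-emitter loop: V_Th = I_B·R_Th + V_BE + (β+1)I_B·R_E, so I_B = (1.56 − 0.7) / (3.04 + 76×0.18) = 0.0514 mA.
I_C = β·I_B = 75×0.0514 = 3.86 mA, and I_E = (β+1)I_B = 3.91 mA.
V_CE = V_CC − I_C·R_C − I_E·R_E = 20 − 3.86×2.2 − 3.91×0.18 = 10.8 V.
V_CE = 10.8 V > 0.2 V confirms active-region operation.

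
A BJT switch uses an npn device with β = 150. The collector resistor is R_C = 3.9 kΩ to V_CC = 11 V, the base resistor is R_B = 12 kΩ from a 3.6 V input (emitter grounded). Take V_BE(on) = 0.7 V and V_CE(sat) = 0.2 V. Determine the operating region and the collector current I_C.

Assume active: I_B = (3.6 − 0.7)/12 = 0.242 mA, giving I_C = β·I_B = 36.3 mA.
But then V_CE = 11 − 36.3×3.9 = -130 V < V_CE(sat) = 0.2 V — impossible in the active region.
So the transistor is saturated. With V_CE = 0.2 V, I_C = (V_CC − 0.2)/R_C = 10.8/3.9 = 2.77 mA.
Check: β·I_B = 36.3 mA > I_C = 2.77 mA, confirming saturation.

saturation; I_C ≈ 2.8 mA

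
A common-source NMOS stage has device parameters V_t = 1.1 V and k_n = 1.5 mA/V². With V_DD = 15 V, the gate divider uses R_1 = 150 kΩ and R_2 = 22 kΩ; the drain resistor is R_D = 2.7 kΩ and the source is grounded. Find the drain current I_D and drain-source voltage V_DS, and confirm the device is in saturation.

I_D ≈ 0.5 mA, V_DS ≈ 14 V

V_G = V_DD·R_2/(R_1+R_2) = 15×22/172 = 1.92 V. With the source grounded, V_GS = V_G = 1.92 V.
Assume saturation: I_D = (k_n/2)(V_GS − V_t)² = (1.5/2)×(1.92 − 1.1)² = 0.75×0.819² = 0.503 mA.
V_DS = V_DD − I_D·R_D = 15 − 0.503×2.7 = 13.6 V.
Saturation requires V_DS ≥ V_GS − V_t = 0.819 V; 13.6 ≥ 0.819 ✓.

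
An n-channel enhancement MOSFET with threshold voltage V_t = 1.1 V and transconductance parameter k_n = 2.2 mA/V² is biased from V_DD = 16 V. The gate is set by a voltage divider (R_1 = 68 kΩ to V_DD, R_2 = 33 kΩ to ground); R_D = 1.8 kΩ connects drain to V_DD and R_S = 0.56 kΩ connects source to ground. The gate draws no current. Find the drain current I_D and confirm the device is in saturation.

I_D ≈ 4 mA

V_G = V_DD·R_2/(R_1+R_2) = 16×33/101 = 5.23 V.
Assume saturation: I_D = (k_n/2)(V_GS − V_t)² with V_GS = V_G − I_D·R_S = 5.23 − 0.56·I_D.
Substituting gives 0.345·I_D² − 6.09·I_D + 18.7 = 0, with roots I_D = 3.98 or 13.7 mA.
The root I_D = 13.7 mA gives V_GS = -2.42 V ≤ V_t, so take I_D = 3.98 mA.
Then V_GS = 3 V and V_DS = V_DD − I_D(R_D+R_S) = 16 − 3.98×2.36 = 6.62 V.
Saturation requires V_DS ≥ V_GS − V_t = 1.9 V; 6.62 ≥ 1.9 ✓.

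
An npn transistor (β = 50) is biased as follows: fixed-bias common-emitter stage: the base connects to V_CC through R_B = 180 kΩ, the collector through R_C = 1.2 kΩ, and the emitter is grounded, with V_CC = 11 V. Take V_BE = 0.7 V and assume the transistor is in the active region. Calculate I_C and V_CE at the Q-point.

Base loop: V_CC = I_B·R_B + V_BE, so I_B = (11 − 0.7)/180 kΩ = 0.0572 mA.
In the active region I_C = β·I_B = 50 × 0.0572 = 2.86 mA.
Collector loop: V_CE = V_CC − I_C·R_C = 11 − 2.86×1.2 = 7.57 V.
Since V_CE = 7.57 V > V_CE(sat) ≈ 0.2 V, the transistor is in the active region as assumed.

I_C ≈ 2.9 mA, V_CE ≈ 7.6 V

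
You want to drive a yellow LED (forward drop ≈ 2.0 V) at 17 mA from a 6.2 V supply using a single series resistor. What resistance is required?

The resistor drops V_S − V_D = 6.2 − 2.0 = 4.2 V at 17 mA.
R = 4.2 V / 17 mA = 0.247 kΩ.

R ≈ 0.25 kΩ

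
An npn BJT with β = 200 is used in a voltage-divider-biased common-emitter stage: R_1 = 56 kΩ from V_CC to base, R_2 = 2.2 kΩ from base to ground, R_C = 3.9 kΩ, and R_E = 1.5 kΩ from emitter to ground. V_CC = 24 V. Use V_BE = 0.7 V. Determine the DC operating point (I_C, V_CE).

Thevenize the base divider: V_Th = V_CC·R_2/(R_1+R_2) = 24×2.2/58.2 = 0.907 V, R_Th = R_1‖R_2 = 2.12 kΩ.
Base-emitter loop: V_Th = I_B·R_Th + V_BE + (β+1)I_B·R_E, so I_B = (0.907 − 0.7) / (2.12 + 201×1.5) = 0.000682 mA.
I_C = β·I_B = 200×0.000682 = 0.136 mA, and I_E = (β+1)I_B = 0.137 mA.
V_CE = V_CC − I_C·R_C − I_E·R_E = 24 − 0.136×3.9 − 0.137×1.5 = 23.3 V.
V_CE = 23.3 V > 0.2 V confirms active-region operation.

I_C ≈ 0.14 mA, V_CE ≈ 23 V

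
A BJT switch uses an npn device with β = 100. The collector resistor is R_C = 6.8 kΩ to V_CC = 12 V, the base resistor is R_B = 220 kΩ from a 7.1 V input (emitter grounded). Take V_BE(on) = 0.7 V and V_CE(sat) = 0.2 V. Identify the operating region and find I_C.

Assume active: I_B = (7.1 − 0.7)/220 = 0.0291 mA, giving I_C = β·I_B = 2.91 mA.
But then V_CE = 12 − 2.91×6.8 = -7.78 V < V_CE(sat) = 0.2 V — impossible in the active region.
So the transistor is saturated. With V_CE = 0.2 V, I_C = (V_CC − 0.2)/R_C = 11.8/6.8 = 1.74 mA.
Check: β·I_B = 2.91 mA > I_C = 1.74 mA, confirming saturation.

saturation; I_C ≈ 1.7 mA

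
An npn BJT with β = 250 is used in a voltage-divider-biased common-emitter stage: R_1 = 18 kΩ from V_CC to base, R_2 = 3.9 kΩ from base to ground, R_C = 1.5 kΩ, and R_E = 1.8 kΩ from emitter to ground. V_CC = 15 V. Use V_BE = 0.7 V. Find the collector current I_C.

I_C ≈ 1.1 mA

Thevenize the base divider: V_Th = V_CC·R_2/(R_1+R_2) = 15×3.9/21.9 = 2.67 V, R_Th = R_1‖R_2 = 3.21 kΩ.
Base-emitter loop: V_Th = I_B·R_Th + V_BE + (β+1)I_B·R_E, so I_B = (2.67 − 0.7) / (3.21 + 251×1.8) = 0.00433 mA.
I_C = β·I_B = 250×0.00433 = 1.08 mA, and I_E = (β+1)I_B = 1.09 mA.
V_CE = V_CC − I_C·R_C − I_E·R_E = 15 − 1.08×1.5 − 1.09×1.8 = 11.4 V.
V_CE = 11.4 V > 0.2 V confirms active-region operation.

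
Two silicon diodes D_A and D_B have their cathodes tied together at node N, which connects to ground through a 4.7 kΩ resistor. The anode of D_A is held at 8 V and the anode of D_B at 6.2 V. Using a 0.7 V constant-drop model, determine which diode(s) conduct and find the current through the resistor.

Assume both conduct. Then node N would need to be at both 8−0.7 = 7.3 V and 6.2−0.7 = 5.5 V, which is impossible.
Assume only D_A conducts: V_N = 8 − 0.7 = 7.3 V, so I_R = 7.3/4.7 = 1.55 mA.
Check D_B: its anode-to-cathode voltage is 6.2 − 7.3 = -1.1 V < 0.7 V, so it is off. The assumption is consistent.

Only D_A conducts; I_R ≈ 1.6 mA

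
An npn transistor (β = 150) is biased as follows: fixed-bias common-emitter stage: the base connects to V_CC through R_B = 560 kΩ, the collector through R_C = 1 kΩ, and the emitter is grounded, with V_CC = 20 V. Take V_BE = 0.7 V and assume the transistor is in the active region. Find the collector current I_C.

Base loop: V_CC = I_B·R_B + V_BE, so I_B = (20 − 0.7)/560 kΩ = 0.0345 mA.
In the active region I_C = β·I_B = 150 × 0.0345 = 5.17 mA.
Collector loop: V_CE = V_CC − I_C·R_C = 20 − 5.17×1 = 14.8 V.
Since V_CE = 14.8 V > V_CE(sat) ≈ 0.2 V, the transistor is in the active region as assumed.

I_C ≈ 5.2 mA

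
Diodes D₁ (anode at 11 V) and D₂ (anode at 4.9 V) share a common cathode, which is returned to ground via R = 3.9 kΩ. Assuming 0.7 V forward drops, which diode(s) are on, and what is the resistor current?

Assume both conduct. Then node N would need to be at both 11−0.7 = 10.3 V and 4.9−0.7 = 4.2 V, which is impossible.
Assume only D₁ conducts: V_N = 11 − 0.7 = 10.3 V, so I_R = 10.3/3.9 = 2.64 mA.
Check D₂: its anode-to-cathode voltage is 4.9 − 10.3 = -5.4 V < 0.7 V, so it is off. The assumption is consistent.

Only D₁ conducts; I_R ≈ 2.6 mA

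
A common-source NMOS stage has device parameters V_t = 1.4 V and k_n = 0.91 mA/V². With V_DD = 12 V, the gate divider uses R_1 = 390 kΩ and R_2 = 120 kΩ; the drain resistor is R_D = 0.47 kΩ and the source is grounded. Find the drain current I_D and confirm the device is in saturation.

V_G = V_DD·R_2/(R_1+R_2) = 12×120/510 = 2.82 V. With the source grounded, V_GS = V_G = 2.82 V.
Assume saturation: I_D = (k_n/2)(V_GS − V_t)² = (0.91/2)×(2.82 − 1.4)² = 0.455×1.42² = 0.922 mA.
V_DS = V_DD − I_D·R_D = 12 − 0.922×0.47 = 11.6 V.
Saturation requires V_DS ≥ V_GS − V_t = 1.42 V; 11.6 ≥ 1.42 ✓.

I_D ≈ 0.92 mA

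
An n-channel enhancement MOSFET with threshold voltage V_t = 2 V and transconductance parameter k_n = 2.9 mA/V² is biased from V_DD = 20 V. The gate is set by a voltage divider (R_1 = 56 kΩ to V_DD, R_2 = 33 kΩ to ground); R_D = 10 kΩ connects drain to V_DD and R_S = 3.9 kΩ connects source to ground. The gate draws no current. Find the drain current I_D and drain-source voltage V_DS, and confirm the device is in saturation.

V_G = V_DD·R_2/(R_1+R_2) = 20×33/89 = 7.42 V.
Assume saturation: I_D = (k_n/2)(V_GS − V_t)² with V_GS = V_G − I_D·R_S = 7.42 − 3.9·I_D.
Substituting gives 22.1·I_D² − 62.3·I_D + 42.5 = 0, with roots I_D = 1.16 or 1.66 mA.
The root I_D = 1.66 mA gives V_GS = 0.929 V ≤ V_t, so take I_D = 1.16 mA.
Then V_GS = 2.89 V and V_DS = V_DD − I_D(R_D+R_S) = 20 − 1.16×13.9 = 3.88 V.
Saturation requires V_DS ≥ V_GS − V_t = 0.894 V; 3.88 ≥ 0.894 ✓.

I_D ≈ 1.2 mA, V_DS ≈ 3.9 V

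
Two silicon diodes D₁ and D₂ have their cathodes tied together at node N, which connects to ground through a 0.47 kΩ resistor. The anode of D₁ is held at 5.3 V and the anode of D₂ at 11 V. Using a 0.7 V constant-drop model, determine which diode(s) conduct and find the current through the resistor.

Assume both conduct. Then node N would need to be at both 5.3−0.7 = 4.6 V and 11−0.7 = 10.3 V, which is impossible.
Assume only D₂ conducts: V_N = 11 − 0.7 = 10.3 V, so I_R = 10.3/0.47 = 21.9 mA.
Check D₁: its anode-to-cathode voltage is 5.3 − 10.3 = -5 V < 0.7 V, so it is off. The assumption is consistent.

Only D₂ conducts; I_R ≈ 22 mA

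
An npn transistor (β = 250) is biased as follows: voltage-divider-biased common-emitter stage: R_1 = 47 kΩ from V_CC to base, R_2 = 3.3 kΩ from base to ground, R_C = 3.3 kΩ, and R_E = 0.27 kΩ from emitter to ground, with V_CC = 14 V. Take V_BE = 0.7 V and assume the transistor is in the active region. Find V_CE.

Thevenize the base divider: V_Th = V_CC·R_2/(R_1+R_2) = 14×3.3/50.3 = 0.918 V, R_Th = R_1‖R_2 = 3.08 kΩ.
Base-emitter loop: V_Th = I_B·R_Th + V_BE + (β+1)I_B·R_E, so I_B = (0.918 − 0.7) / (3.08 + 251×0.27) = 0.00308 mA.
I_C = β·I_B = 250×0.00308 = 0.771 mA, and I_E = (β+1)I_B = 0.774 mA.
V_CE = V_CC − I_C·R_C − I_E·R_E = 14 − 0.771×3.3 − 0.774×0.27 = 11.2 V.
V_CE = 11.2 V > 0.2 V confirms active-region operation.

V_CE ≈ 11 V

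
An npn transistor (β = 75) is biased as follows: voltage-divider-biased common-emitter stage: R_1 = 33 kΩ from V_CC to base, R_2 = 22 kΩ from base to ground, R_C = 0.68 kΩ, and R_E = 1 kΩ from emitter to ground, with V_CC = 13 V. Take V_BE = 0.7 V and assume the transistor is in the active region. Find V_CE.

V_CE ≈ 6.6 V

Thevenize the base divider: V_Th = V_CC·R_2/(R_1+R_2) = 13×22/55 = 5.2 V, R_Th = R_1‖R_2 = 13.2 kΩ.
Base-emitter loop: V_Th = I_B·R_Th + V_BE + (β+1)I_B·R_E, so I_B = (5.2 − 0.7) / (13.2 + 76×1) = 0.0504 mA.
I_C = β·I_B = 75×0.0504 = 3.78 mA, and I_E = (β+1)I_B = 3.83 mA.
V_CE = V_CC − I_C·R_C − I_E·R_E = 13 − 3.78×0.68 − 3.83×1 = 6.59 V.
V_CE = 6.59 V > 0.2 V confirms active-region operation.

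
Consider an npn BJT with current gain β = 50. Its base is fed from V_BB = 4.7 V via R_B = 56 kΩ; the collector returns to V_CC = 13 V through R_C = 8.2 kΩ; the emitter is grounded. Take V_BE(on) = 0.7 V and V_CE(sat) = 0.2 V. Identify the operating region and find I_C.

saturation; I_C ≈ 1.6 mA

Assume active: I_B = (4.7 − 0.7)/56 = 0.0714 mA, giving I_C = β·I_B = 3.57 mA.
But then V_CE = 13 − 3.57×8.2 = -16.3 V < V_CE(sat) = 0.2 V — impossible in the active region.
So the transistor is saturated. With V_CE = 0.2 V, I_C = (V_CC − 0.2)/R_C = 12.8/8.2 = 1.56 mA.
Check: β·I_B = 3.57 mA > I_C = 1.56 mA, confirming saturation.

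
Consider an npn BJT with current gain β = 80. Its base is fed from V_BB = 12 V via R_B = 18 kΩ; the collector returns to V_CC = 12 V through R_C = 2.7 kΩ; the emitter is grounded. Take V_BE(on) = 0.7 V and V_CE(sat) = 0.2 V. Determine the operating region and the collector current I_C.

saturation; I_C ≈ 4.4 mA

Assume active: I_B = (12 − 0.7)/18 = 0.628 mA, giving I_C = β·I_B = 50.2 mA.
But then V_CE = 12 − 50.2×2.7 = -124 V < V_CE(sat) = 0.2 V — impossible in the active region.
So the transistor is saturated. With V_CE = 0.2 V, I_C = (V_CC − 0.2)/R_C = 11.8/2.7 = 4.37 mA.
Check: β·I_B = 50.2 mA > I_C = 4.37 mA, confirming saturation.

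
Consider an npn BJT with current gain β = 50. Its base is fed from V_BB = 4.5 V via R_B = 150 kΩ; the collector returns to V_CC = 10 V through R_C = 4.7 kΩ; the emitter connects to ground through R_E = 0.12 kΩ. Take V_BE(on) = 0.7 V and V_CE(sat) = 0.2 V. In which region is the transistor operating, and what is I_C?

Assume active. Base-emitter loop: I_B = (V_BB − V_BE)/(R_B + (β+1)R_E) = (4.5 − 0.7)/(150 + 51×0.12) = 0.0243 mA.
I_C = β·I_B = 50×0.0243 = 1.22 mA.
V_CE = V_CC − I_C·R_C − I_E·R_E = 10 − 1.22×4.7 − 1.24×0.12 = 4.13 V > V_CE(sat), so the active-region assumption holds.

active; I_C ≈ 1.2 mA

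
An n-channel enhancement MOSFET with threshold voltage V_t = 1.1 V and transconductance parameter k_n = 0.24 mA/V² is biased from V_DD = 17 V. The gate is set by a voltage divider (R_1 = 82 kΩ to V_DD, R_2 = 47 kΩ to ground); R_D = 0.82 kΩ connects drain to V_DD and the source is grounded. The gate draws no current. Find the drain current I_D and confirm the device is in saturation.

V_G = V_DD·R_2/(R_1+R_2) = 17×47/129 = 6.19 V. With the source grounded, V_GS = V_G = 6.19 V.
Assume saturation: I_D = (k_n/2)(V_GS − V_t)² = (0.24/2)×(6.19 − 1.1)² = 0.12×5.09² = 3.11 mA.
V_DS = V_DD − I_D·R_D = 17 − 3.11×0.82 = 14.4 V.
Saturation requires V_DS ≥ V_GS − V_t = 5.09 V; 14.4 ≥ 5.09 ✓.

I_D ≈ 3.1 mA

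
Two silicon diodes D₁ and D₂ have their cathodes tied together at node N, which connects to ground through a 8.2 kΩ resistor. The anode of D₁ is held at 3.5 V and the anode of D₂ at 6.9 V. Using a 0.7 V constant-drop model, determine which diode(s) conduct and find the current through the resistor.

Only D₂ conducts; I_R ≈ 0.76 mA

Assume both conduct. Then node N would need to be at both 3.5−0.7 = 2.8 V and 6.9−0.7 = 6.2 V, which is impossible.
Assume only D₂ conducts: V_N = 6.9 − 0.7 = 6.2 V, so I_R = 6.2/8.2 = 0.756 mA.
Check D₁: its anode-to-cathode voltage is 3.5 − 6.2 = -2.7 V < 0.7 V, so it is off. The assumption is consistent.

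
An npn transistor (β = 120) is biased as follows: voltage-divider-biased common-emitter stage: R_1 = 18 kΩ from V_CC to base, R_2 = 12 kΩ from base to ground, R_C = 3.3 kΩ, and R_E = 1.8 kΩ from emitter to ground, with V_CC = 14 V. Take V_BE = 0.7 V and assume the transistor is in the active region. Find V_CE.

Thevenize the base divider: V_Th = V_CC·R_2/(R_1+R_2) = 14×12/30 = 5.6 V, R_Th = R_1‖R_2 = 7.2 kΩ.
Base-emitter loop: V_Th = I_B·R_Th + V_BE + (β+1)I_B·R_E, so I_B = (5.6 − 0.7) / (7.2 + 121×1.8) = 0.0218 mA.
I_C = β·I_B = 120×0.0218 = 2.61 mA, and I_E = (β+1)I_B = 2.64 mA.
V_CE = V_CC − I_C·R_C − I_E·R_E = 14 − 2.61×3.3 − 2.64×1.8 = 0.633 V.
V_CE = 0.633 V > 0.2 V confirms active-region operation.

V_CE ≈ 0.63 V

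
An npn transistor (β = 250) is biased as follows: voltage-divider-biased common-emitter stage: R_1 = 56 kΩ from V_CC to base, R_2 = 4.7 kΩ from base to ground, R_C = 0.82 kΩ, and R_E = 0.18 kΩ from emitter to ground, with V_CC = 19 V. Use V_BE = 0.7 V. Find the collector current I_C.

I_C ≈ 3.9 mA

Thevenize the base divider: V_Th = V_CC·R_2/(R_1+R_2) = 19×4.7/60.7 = 1.47 V, R_Th = R_1‖R_2 = 4.34 kΩ.
Base-emitter loop: V_Th = I_B·R_Th + V_BE + (β+1)I_B·R_E, so I_B = (1.47 − 0.7) / (4.34 + 251×0.18) = 0.0156 mA.
I_C = β·I_B = 250×0.0156 = 3.89 mA, and I_E = (β+1)I_B = 3.91 mA.
V_CE = V_CC − I_C·R_C − I_E·R_E = 19 − 3.89×0.82 − 3.91×0.18 = 15.1 V.
V_CE = 15.1 V > 0.2 V confirms active-region operation.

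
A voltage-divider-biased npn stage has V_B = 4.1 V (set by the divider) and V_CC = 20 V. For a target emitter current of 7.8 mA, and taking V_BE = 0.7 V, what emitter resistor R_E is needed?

R_E ≈ 0.44 kΩ

V_E = V_B − V_BE = 4.1 − 0.7 = 3.4 V.
R_E = V_E / I_E = 3.4 / 7.8 = 0.436 kΩ.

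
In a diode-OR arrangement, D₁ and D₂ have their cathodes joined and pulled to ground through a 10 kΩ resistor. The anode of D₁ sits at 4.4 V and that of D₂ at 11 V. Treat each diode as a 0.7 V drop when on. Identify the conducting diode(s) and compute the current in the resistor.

Assume both conduct. Then node N would need to be at both 4.4−0.7 = 3.7 V and 11−0.7 = 10.3 V, which is impossible.
Assume only D₂ conducts: V_N = 11 − 0.7 = 10.3 V, so I_R = 10.3/10 = 1.03 mA.
Check D₁: its anode-to-cathode voltage is 4.4 − 10.3 = -5.9 V < 0.7 V, so it is off. The assumption is consistent.

Only D₂ conducts; I_R ≈ 1 mA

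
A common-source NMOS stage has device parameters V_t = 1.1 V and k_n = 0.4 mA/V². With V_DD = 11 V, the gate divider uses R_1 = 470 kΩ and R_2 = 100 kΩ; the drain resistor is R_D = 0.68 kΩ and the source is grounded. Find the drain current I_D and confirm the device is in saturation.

V_G = V_DD·R_2/(R_1+R_2) = 11×100/570 = 1.93 V. With the source grounded, V_GS = V_G = 1.93 V.
Assume saturation: I_D = (k_n/2)(V_GS − V_t)² = (0.4/2)×(1.93 − 1.1)² = 0.2×0.83² = 0.138 mA.
V_DS = V_DD − I_D·R_D = 11 − 0.138×0.68 = 10.9 V.
Saturation requires V_DS ≥ V_GS − V_t = 0.83 V; 10.9 ≥ 0.83 ✓.

I_D ≈ 0.14 mA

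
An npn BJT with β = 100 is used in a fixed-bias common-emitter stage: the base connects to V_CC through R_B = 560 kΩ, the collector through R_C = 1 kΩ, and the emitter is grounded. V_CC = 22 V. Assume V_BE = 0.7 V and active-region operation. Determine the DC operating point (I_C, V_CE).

I_C ≈ 3.8 mA, V_CE ≈ 18 V

Base loop: V_CC = I_B·R_B + V_BE, so I_B = (22 − 0.7)/560 kΩ = 0.038 mA.
In the active region I_C = β·I_B = 100 × 0.038 = 3.8 mA.
Collector loop: V_CE = V_CC − I_C·R_C = 22 − 3.8×1 = 18.2 V.
Since V_CE = 18.2 V > V_CE(sat) ≈ 0.2 V, the transistor is in the active region as assumed.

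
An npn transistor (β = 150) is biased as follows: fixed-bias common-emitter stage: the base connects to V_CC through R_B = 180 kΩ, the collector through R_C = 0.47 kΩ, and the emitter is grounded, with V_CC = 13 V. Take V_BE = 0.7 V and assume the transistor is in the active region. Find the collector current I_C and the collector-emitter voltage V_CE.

I_C ≈ 10 mA, V_CE ≈ 8.2 V

Base loop: V_CC = I_B·R_B + V_BE, so I_B = (13 − 0.7)/180 kΩ = 0.0683 mA.
In the active region I_C = β·I_B = 150 × 0.0683 = 10.3 mA.
Collector loop: V_CE = V_CC − I_C·R_C = 13 − 10.3×0.47 = 8.18 V.
Since V_CE = 8.18 V > V_CE(sat) ≈ 0.2 V, the transistor is in the active region as assumed.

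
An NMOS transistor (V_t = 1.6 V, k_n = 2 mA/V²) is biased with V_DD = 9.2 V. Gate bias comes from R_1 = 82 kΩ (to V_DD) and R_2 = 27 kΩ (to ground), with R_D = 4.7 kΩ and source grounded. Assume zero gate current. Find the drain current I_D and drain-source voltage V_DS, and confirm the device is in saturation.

V_G = V_DD·R_2/(R_1+R_2) = 9.2×27/109 = 2.28 V. With the source grounded, V_GS = V_G = 2.28 V.
Assume saturation: I_D = (k_n/2)(V_GS − V_t)² = (2/2)×(2.28 − 1.6)² = 1×0.679² = 0.461 mA.
V_DS = V_DD − I_D·R_D = 9.2 − 0.461×4.7 = 7.03 V.
Saturation requires V_DS ≥ V_GS − V_t = 0.679 V; 7.03 ≥ 0.679 ✓.

I_D ≈ 0.46 mA, V_DS ≈ 7 V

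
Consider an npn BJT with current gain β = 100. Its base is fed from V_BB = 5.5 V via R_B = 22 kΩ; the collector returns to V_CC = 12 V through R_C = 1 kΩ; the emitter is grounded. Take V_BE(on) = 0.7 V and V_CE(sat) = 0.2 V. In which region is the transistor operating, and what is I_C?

Assume active: I_B = (5.5 − 0.7)/22 = 0.218 mA, giving I_C = β·I_B = 21.8 mA.
But then V_CE = 12 − 21.8×1 = -9.82 V < V_CE(sat) = 0.2 V — impossible in the active region.
So the transistor is saturated. With V_CE = 0.2 V, I_C = (V_CC − 0.2)/R_C = 11.8/1 = 11.8 mA.
Check: β·I_B = 21.8 mA > I_C = 11.8 mA, confirming saturation.

saturation; I_C ≈ 12 mA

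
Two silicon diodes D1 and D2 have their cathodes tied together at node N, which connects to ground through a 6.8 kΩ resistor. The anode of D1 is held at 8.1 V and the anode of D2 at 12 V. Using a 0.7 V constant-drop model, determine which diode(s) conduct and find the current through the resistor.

Only D2 conducts; I_R ≈ 1.7 mA

Assume both conduct. Then node N would need to be at both 8.1−0.7 = 7.4 V and 12−0.7 = 11.3 V, which is impossible.
Assume only D2 conducts: V_N = 12 − 0.7 = 11.3 V, so I_R = 11.3/6.8 = 1.66 mA.
Check D1: its anode-to-cathode voltage is 8.1 − 11.3 = -3.2 V < 0.7 V, so it is off. The assumption is consistent.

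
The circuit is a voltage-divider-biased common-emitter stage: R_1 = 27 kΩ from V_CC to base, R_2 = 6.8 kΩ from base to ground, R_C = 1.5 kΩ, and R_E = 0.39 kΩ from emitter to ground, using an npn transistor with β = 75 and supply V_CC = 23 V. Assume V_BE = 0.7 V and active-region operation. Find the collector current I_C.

Thevenize the base divider: V_Th = V_CC·R_2/(R_1+R_2) = 23×6.8/33.8 = 4.63 V, R_Th = R_1‖R_2 = 5.43 kΩ.
Base-emitter loop: V_Th = I_B·R_Th + V_BE + (β+1)I_B·R_E, so I_B = (4.63 − 0.7) / (5.43 + 76×0.39) = 0.112 mA.
I_C = β·I_B = 75×0.112 = 8.4 mA, and I_E = (β+1)I_B = 8.51 mA.
V_CE = V_CC − I_C·R_C − I_E·R_E = 23 − 8.4×1.5 − 8.51×0.39 = 7.08 V.
V_CE = 7.08 V > 0.2 V confirms active-region operation.

I_C ≈ 8.4 mA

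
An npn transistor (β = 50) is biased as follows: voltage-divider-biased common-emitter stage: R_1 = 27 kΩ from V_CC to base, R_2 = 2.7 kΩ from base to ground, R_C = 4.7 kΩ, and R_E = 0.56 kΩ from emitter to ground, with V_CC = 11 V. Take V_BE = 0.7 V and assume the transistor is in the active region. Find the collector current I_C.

I_C ≈ 0.48 mA

Thevenize the base divider: V_Th = V_CC·R_2/(R_1+R_2) = 11×2.7/29.7 = 1 V, R_Th = R_1‖R_2 = 2.45 kΩ.
Base-emitter loop: V_Th = I_B·R_Th + V_BE + (β+1)I_B·R_E, so I_B = (1 − 0.7) / (2.45 + 51×0.56) = 0.00967 mA.
I_C = β·I_B = 50×0.00967 = 0.484 mA, and I_E = (β+1)I_B = 0.493 mA.
V_CE = V_CC − I_C·R_C − I_E·R_E = 11 − 0.484×4.7 − 0.493×0.56 = 8.45 V.
V_CE = 8.45 V > 0.2 V confirms active-region operation.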